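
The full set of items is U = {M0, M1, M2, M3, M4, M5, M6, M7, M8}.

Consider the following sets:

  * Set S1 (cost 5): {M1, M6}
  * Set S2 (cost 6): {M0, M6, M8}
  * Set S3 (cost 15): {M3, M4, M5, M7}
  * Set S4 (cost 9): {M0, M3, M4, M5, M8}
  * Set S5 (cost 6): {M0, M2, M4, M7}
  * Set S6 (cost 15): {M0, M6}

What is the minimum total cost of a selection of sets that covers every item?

S1, S4, S5 together cover every item (S1 ∪ S4 ∪ S5 = {M0, M1, M2, M3, M4, M5, M6, M7, M8}); total cost 5 + 9 + 6 = 20.
No covering selection has total cost below 20.

20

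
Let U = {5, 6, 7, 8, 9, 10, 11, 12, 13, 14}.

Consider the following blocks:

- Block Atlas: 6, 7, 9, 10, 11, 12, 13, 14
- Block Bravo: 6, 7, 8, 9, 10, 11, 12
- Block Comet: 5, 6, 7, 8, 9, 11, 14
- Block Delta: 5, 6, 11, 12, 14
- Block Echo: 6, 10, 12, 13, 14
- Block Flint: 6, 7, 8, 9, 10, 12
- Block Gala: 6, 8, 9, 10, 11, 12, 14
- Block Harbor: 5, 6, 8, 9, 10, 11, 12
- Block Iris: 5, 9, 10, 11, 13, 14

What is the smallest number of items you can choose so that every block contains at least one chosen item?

2

H = {9, 14} meets every block (each contains at least one member of H), and |H| = 2.
No single item lies in every block, so at least 2 are needed and 2 is optimal.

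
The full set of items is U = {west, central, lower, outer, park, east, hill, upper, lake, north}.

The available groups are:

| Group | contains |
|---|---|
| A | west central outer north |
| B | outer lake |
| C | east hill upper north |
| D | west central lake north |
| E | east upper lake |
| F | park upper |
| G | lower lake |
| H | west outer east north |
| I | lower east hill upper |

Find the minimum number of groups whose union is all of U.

B, D, F, and I cover everything between them: the union {west, central, lower, outer, park, east, hill, upper, lake, north} is all of U.
No 3 of the 9 groups cover everything (all 84 combinations miss at least one item), so 4 is optimal.

4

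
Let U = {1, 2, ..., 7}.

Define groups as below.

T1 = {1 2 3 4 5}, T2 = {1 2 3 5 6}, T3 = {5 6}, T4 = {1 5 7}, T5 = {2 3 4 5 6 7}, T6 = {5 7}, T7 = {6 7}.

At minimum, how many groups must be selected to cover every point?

2

Take {T1, T5}. Their union is {1, 2, 3, 4, 5, 6, 7}, which is all 7 points.
No single group has all 7 points (the largest, T5, has 6), so 2 is optimal.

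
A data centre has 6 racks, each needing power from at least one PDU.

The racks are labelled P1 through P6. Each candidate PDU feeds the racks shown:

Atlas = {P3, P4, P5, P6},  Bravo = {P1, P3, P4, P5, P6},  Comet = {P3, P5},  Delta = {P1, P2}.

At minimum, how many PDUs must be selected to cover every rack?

Bravo and Delta together: Bravo ∪ Delta = {P1, P2, P3, P4, P5, P6} — every rack is covered.
No single PDU has all 6 racks (the largest, Bravo, has 5), so 2 is optimal.

2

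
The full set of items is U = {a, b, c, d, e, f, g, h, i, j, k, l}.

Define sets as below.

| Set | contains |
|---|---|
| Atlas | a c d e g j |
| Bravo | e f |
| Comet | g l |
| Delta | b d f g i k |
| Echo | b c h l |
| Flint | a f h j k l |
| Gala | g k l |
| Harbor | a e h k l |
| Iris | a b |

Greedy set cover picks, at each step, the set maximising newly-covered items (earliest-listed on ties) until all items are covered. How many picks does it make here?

Greedy: pick Atlas (covers 6 new) → pick Delta (covers 4 new) → pick Echo (covers 2 new). Total picks: 3.

3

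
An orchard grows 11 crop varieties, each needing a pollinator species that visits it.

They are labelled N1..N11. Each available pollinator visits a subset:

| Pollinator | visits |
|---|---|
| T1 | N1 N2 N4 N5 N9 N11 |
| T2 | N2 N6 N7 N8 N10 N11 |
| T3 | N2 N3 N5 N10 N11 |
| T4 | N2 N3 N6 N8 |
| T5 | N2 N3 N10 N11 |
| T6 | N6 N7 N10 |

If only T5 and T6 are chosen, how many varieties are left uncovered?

Union of T5, T6 = {N2, N3, N6, N7, N10, N11}.
Not covered: N1, N4, N5, N8, N9 — 5 varieties.

5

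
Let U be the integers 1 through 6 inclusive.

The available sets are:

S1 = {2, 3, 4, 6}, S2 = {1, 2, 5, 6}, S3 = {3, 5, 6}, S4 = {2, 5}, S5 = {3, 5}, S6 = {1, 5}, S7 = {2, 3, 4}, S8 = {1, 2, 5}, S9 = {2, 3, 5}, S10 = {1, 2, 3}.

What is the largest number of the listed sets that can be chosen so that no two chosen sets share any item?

2

S6, S7 are pairwise disjoint (S6={1,5}; S7={2,3,4}).
Every remaining set overlaps one of these, and no 3 of the listed sets are pairwise disjoint, so 2 is the maximum.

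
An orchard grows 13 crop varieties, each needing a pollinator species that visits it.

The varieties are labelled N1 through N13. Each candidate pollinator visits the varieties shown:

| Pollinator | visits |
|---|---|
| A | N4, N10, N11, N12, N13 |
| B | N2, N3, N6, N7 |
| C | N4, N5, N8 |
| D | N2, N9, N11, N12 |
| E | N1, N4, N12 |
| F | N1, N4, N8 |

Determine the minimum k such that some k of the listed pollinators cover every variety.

5

Take {A, B, C, D, F}. Their union is {N1, N2, N3, N4, N5, N6, N7, N8, N9, N10, N11, N12, N13}, which is all 13 varieties.
No 4 of the 6 pollinators cover everything (all 15 combinations miss at least one variety), so 5 is optimal.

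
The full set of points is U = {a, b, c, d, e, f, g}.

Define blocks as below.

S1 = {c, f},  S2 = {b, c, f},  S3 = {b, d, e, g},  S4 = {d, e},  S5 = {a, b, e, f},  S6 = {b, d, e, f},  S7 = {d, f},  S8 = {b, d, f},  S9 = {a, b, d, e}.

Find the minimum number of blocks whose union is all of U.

S1, S3, and S9 cover everything between them: the union {a, b, c, d, e, f, g} is all of U.
Only S3 contains g, so S3 is forced; the remaining 3 points need at least 2 more blocks (each remaining block adds at most 2) — so at least 3 blocks are needed, and 3 is optimal.

3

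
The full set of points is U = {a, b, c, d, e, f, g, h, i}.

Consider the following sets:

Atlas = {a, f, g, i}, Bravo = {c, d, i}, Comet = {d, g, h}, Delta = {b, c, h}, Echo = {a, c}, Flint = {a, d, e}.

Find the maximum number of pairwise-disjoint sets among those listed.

Delta, Flint are pairwise disjoint (Delta={b,c,h}; Flint={a,d,e}).
Every remaining set overlaps one of these, and no 3 of the listed sets are pairwise disjoint, so 2 is the maximum.

2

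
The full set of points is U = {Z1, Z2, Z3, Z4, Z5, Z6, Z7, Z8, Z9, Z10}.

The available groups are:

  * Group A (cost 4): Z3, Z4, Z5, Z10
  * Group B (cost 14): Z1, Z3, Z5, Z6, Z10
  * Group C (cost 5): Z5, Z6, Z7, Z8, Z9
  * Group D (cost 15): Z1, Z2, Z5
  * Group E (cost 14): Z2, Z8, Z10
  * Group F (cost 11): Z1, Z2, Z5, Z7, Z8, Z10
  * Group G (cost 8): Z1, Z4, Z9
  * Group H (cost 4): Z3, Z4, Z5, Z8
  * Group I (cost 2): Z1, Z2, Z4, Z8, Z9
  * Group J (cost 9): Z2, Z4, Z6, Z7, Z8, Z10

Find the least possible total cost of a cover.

A, C, I together cover every point (A ∪ C ∪ I = {Z1, Z2, Z3, Z4, Z5, Z6, Z7, Z8, Z9, Z10}); total cost 4 + 5 + 2 = 11.
No covering selection has total cost below 11.

11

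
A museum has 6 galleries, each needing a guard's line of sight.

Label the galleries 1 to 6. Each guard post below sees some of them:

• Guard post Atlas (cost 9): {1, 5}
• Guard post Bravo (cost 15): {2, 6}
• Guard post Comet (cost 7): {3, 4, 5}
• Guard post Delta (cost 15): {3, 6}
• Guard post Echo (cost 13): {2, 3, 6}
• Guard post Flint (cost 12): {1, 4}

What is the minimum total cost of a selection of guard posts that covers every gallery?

Atlas, Comet, Echo together cover every gallery (Atlas ∪ Comet ∪ Echo = {1, 2, 3, 4, 5, 6}); total cost 9 + 7 + 13 = 29.
No covering selection has total cost below 29.

29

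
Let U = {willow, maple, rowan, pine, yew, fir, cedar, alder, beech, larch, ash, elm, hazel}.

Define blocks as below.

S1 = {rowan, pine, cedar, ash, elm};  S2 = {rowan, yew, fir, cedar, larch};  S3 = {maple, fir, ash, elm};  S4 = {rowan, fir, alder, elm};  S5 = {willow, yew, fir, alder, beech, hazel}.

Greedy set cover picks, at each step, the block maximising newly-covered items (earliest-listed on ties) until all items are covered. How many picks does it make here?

Greedy: pick S5 (covers 6 new) → pick S1 (covers 5 new) → pick S2 (covers 1 new) → pick S3 (covers 1 new). Total picks: 4.

4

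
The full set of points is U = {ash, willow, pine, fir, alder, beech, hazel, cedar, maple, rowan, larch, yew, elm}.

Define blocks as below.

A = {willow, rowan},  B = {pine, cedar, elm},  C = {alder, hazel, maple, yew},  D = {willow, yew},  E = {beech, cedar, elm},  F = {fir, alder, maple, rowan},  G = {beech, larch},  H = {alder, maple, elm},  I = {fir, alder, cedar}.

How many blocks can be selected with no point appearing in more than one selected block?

4

A, B, C, G are pairwise disjoint (A={willow,rowan}; B={pine,cedar,elm}; C={alder,hazel,maple,yew}; G={beech,larch}).
Every remaining block overlaps one of these, and no 5 of the listed blocks are pairwise disjoint, so 4 is the maximum.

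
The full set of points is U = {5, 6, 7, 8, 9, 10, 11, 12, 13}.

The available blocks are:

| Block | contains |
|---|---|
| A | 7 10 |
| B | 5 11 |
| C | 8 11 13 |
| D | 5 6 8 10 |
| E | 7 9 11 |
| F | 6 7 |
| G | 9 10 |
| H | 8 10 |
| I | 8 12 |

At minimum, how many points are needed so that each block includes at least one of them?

Take T = {5, 7, 8, 10}. Each listed block contains at least one of these, so T is a hitting set of size 4.
The blocks B, F, G, I are pairwise disjoint, so any hitting set needs a separate point for each — at least 4. Hence 4 is optimal.

4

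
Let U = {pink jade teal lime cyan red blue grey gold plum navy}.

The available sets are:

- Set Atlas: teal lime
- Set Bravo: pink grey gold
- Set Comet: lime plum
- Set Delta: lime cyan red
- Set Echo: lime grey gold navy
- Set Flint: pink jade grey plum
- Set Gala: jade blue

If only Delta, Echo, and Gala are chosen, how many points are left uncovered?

Union of Delta, Echo, Gala = {jade, lime, cyan, red, blue, grey, gold, navy}.
Not covered: pink, teal, plum — 3 points.

3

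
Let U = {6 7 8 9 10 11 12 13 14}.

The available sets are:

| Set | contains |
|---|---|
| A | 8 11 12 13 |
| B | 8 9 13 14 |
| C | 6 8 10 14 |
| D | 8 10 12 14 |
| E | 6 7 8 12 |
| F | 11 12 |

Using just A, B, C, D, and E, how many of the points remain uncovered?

0

Union of A, B, C, D, E = {6, 7, 8, 9, 10, 11, 12, 13, 14} — that's every point, so 0 are uncovered.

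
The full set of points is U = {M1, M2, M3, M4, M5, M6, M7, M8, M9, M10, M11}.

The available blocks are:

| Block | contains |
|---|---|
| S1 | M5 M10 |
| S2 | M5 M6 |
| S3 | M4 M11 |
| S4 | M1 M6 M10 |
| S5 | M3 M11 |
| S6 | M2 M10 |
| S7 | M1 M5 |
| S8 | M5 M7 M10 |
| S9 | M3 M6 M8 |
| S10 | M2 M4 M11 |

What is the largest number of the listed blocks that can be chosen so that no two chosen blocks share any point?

4

S3, S6, S7, S9 are pairwise disjoint (S3={M4,M11}; S6={M2,M10}; S7={M1,M5}; S9={M3,M6,M8}).
Every remaining block overlaps one of these, and no 5 of the listed blocks are pairwise disjoint, so 4 is the maximum.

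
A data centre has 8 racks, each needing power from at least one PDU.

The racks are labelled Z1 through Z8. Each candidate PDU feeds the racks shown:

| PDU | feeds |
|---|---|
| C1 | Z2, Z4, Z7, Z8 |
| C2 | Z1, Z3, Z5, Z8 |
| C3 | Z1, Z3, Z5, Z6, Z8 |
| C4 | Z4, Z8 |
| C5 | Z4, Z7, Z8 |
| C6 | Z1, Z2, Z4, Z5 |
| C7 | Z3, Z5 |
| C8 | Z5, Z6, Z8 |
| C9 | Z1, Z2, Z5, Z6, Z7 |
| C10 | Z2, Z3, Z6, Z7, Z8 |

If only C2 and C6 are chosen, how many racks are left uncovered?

2

Union of C2, C6 = {Z1, Z2, Z3, Z4, Z5, Z8}.
Not covered: Z6, Z7 — 2 racks.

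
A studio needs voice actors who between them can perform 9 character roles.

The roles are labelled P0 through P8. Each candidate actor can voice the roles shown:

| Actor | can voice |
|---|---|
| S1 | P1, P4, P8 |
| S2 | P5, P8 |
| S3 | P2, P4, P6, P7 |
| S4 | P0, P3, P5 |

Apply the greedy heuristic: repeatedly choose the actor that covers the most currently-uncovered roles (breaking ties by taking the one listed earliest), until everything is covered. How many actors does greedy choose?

3

Greedy: pick S3 (covers 4 new) → pick S4 (covers 3 new) → pick S1 (covers 2 new). Total picks: 3.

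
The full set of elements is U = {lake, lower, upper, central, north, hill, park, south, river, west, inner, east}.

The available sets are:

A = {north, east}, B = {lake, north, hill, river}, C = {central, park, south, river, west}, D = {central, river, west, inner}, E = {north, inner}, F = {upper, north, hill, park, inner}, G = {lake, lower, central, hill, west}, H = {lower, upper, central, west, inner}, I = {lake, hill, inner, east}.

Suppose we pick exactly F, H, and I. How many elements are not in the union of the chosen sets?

2

Union of F, H, I = {lake, lower, upper, central, north, hill, park, west, inner, east}.
Not covered: south, river — 2 elements.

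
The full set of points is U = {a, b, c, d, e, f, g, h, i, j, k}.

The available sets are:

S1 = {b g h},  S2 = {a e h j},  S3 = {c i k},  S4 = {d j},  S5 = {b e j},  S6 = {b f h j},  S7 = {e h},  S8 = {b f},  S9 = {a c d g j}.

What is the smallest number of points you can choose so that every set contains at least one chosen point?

The 4 points {b, d, h, k} hit every set.
The sets S3, S4, S7, S8 are pairwise disjoint, so any hitting set needs a separate point for each — at least 4. Hence 4 is optimal.

4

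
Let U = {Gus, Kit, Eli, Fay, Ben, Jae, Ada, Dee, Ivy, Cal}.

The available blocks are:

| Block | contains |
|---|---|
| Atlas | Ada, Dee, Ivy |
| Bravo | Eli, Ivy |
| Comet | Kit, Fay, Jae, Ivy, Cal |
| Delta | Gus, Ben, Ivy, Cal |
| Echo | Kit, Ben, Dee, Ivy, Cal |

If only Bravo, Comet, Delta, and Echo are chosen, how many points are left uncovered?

1

Union of Bravo, Comet, Delta, Echo = {Gus, Kit, Eli, Fay, Ben, Jae, Dee, Ivy, Cal}.
Not covered: Ada — 1 point.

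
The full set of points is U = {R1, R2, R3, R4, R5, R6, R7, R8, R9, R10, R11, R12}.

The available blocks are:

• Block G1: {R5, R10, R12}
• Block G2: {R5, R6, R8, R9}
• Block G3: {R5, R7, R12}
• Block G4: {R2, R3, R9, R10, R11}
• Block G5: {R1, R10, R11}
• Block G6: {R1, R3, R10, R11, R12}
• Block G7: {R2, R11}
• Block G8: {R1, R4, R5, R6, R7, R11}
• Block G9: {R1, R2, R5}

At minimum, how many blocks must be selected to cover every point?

Take {G2, G3, G4, G8}. Their union is {R1, R2, R3, R4, R5, R6, R7, R8, R9, R10, R11, R12}, which is all 12 points.
No 3 of the 9 blocks cover everything (all 84 combinations miss at least one point), so 4 is optimal.

4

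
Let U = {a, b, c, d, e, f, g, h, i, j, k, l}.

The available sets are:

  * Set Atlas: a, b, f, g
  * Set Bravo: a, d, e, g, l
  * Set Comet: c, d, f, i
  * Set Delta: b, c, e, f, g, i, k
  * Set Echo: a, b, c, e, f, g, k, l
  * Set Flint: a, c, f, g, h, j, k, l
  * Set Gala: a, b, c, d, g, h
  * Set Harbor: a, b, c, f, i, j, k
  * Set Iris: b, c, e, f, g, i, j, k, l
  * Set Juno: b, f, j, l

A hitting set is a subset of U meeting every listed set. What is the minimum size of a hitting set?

The 2 items {f, g} hit every set.
No single item lies in every set, so at least 2 are needed and 2 is optimal.

2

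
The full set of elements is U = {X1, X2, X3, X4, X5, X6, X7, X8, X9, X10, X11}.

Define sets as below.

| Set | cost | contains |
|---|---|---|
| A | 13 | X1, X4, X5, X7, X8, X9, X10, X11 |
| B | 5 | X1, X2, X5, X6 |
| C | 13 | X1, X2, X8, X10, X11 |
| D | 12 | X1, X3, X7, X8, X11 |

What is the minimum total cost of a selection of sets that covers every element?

A, B, D together cover every element (A ∪ B ∪ D = {X1, X2, X3, X4, X5, X6, X7, X8, X9, X10, X11}); total cost 13 + 5 + 12 = 30.
No covering selection has total cost below 30.

30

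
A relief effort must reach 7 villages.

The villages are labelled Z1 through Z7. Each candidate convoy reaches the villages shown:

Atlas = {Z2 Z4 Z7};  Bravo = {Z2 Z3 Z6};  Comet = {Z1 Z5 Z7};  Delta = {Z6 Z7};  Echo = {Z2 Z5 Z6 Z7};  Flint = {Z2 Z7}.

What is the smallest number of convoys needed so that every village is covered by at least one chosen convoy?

3

Atlas and Bravo and Comet together: Atlas ∪ Bravo ∪ Comet = {Z1, Z2, Z3, Z4, Z5, Z6, Z7} — every village is covered.
Only Comet contains Z1, so Comet is forced; the remaining 4 villages need at least 2 more convoys (each remaining convoy adds at most 3) — so at least 3 convoys are needed, and 3 is optimal.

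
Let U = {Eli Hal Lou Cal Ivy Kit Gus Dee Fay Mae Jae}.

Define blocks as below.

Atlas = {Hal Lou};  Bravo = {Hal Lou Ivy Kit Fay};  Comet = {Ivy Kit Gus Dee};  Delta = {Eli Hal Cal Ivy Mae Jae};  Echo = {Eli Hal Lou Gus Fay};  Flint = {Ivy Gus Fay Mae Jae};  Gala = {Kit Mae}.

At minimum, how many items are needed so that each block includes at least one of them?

Take H = {Hal, Ivy, Mae}. Each listed block contains at least one of these, so H is a hitting set of size 3.
No choice of 2 items meets every block, so 3 is the minimum.

3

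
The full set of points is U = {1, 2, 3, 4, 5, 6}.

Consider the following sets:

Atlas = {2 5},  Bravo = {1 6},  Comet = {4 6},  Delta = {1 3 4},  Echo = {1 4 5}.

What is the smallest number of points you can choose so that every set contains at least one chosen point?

3

Take H = {1, 2, 4}. Each listed set contains at least one of these, so H is a hitting set of size 3.
No choice of 2 points meets every set, so 3 is the minimum.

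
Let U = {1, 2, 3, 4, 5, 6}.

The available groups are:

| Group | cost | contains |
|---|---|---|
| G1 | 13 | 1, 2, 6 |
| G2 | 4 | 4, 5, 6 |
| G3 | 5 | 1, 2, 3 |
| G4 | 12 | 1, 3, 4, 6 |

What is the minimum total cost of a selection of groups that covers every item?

G2, G3 together cover every item (G2 ∪ G3 = {1, 2, 3, 4, 5, 6}); total cost 4 + 5 = 9.
No covering selection has total cost below 9.

9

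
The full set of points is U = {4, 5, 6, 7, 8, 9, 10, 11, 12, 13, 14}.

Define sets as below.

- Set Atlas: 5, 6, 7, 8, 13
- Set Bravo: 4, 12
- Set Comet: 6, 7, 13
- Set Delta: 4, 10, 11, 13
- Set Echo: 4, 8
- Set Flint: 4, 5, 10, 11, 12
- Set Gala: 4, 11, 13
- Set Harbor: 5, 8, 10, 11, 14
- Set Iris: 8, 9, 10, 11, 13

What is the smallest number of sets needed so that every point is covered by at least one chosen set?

4

Atlas, Flint, Harbor, and Iris cover everything between them: the union {4, 5, 6, 7, 8, 9, 10, 11, 12, 13, 14} is all of U.
No 3 of the 9 sets cover everything (all 84 combinations miss at least one point), so 4 is optimal.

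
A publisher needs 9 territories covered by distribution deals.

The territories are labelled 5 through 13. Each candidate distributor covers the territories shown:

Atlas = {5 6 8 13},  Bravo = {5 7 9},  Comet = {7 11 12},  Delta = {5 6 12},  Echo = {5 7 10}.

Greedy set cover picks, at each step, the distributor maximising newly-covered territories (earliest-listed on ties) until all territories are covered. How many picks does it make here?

4

Greedy: pick Atlas (covers 4 new) → pick Comet (covers 3 new) → pick Bravo (covers 1 new) → pick Echo (covers 1 new). Total picks: 4.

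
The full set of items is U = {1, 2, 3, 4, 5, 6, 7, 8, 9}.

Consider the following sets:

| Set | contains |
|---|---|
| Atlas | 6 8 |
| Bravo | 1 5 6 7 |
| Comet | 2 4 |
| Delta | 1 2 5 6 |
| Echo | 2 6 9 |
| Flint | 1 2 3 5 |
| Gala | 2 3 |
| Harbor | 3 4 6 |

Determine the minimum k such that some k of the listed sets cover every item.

Atlas, Bravo, Echo, and Harbor cover everything between them: the union {1, 2, 3, 4, 5, 6, 7, 8, 9} is all of U.
Only Bravo contains 7, so Bravo is forced; the remaining 5 items need at least 3 more sets (each remaining set adds at most 2) — so at least 4 sets are needed, and 4 is optimal.

4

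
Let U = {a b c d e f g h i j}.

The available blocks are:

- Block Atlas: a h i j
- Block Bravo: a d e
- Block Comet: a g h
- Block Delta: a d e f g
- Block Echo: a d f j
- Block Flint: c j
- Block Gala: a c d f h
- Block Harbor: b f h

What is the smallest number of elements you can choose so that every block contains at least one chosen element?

The 3 elements {a, b, j} hit every block.
The blocks Bravo, Flint, Harbor are pairwise disjoint, so any hitting set needs a separate element for each — at least 3. Hence 3 is optimal.

3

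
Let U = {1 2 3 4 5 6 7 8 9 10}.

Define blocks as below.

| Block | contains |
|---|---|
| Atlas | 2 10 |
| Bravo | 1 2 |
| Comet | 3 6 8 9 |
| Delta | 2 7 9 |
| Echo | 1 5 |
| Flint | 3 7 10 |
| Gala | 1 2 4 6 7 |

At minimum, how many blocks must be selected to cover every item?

4

Atlas, Comet, Echo, and Gala cover everything between them: the union {1, 2, 3, 4, 5, 6, 7, 8, 9, 10} is all of U.
No 3 of the 7 blocks cover everything (all 35 combinations miss at least one item), so 4 is optimal.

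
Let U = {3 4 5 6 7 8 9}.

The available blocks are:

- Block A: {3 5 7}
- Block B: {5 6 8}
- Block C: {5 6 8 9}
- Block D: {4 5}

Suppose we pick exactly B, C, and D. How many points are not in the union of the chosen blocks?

Union of B, C, D = {4, 5, 6, 8, 9}.
Not covered: 3, 7 — 2 points.

2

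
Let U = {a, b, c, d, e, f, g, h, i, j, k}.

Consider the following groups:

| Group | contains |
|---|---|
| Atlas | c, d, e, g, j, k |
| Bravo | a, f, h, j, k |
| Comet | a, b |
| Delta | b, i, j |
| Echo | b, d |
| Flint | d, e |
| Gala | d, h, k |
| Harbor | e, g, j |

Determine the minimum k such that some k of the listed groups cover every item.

3

Atlas, Bravo, and Delta cover everything between them: the union {a, b, c, d, e, f, g, h, i, j, k} is all of U.
Only Atlas contains c, so Atlas is forced; the remaining 5 items need at least 2 more groups (each remaining group adds at most 3) — so at least 3 groups are needed, and 3 is optimal.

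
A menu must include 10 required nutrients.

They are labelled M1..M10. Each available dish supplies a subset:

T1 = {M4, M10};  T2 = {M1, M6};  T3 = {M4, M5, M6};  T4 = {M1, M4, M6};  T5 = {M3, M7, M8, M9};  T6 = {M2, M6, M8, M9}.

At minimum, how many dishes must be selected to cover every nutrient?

T1 and T3 and T4 and T5 and T6 together: T1 ∪ T3 ∪ T4 ∪ T5 ∪ T6 = {M1, M2, M3, M4, M5, M6, M7, M8, M9, M10} — every nutrient is covered.
No 4 of the 6 dishes cover everything (all 15 combinations miss at least one nutrient), so 5 is optimal.

5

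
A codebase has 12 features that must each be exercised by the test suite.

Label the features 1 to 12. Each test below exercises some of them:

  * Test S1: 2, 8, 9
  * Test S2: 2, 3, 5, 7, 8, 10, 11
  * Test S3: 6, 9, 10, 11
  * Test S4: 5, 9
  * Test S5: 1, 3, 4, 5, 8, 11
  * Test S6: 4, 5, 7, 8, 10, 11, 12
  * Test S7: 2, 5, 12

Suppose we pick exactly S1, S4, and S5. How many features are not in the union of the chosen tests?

4

Union of S1, S4, S5 = {1, 2, 3, 4, 5, 8, 9, 11}.
Not covered: 6, 7, 10, 12 — 4 features.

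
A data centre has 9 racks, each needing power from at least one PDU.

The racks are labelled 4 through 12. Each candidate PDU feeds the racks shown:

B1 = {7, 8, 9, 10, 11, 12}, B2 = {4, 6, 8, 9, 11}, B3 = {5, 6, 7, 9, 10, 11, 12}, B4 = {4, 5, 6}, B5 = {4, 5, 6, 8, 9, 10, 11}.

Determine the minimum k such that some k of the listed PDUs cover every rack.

2

Take {B1, B5}. Their union is {4, 5, 6, 7, 8, 9, 10, 11, 12}, which is all 9 racks.
No single PDU has all 9 racks (the largest, B3, has 7), so 2 is optimal.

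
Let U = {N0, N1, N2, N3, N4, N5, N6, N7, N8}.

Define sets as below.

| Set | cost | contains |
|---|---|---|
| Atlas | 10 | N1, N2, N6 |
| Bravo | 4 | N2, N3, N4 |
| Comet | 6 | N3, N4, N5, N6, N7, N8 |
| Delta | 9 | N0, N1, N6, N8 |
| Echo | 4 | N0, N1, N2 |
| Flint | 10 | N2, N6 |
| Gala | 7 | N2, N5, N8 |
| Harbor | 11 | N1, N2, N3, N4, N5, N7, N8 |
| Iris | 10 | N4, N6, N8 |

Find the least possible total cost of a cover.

Comet, Echo together cover every point (Comet ∪ Echo = {N0, N1, N2, N3, N4, N5, N6, N7, N8}); total cost 6 + 4 = 10.
No covering selection has total cost below 10.

10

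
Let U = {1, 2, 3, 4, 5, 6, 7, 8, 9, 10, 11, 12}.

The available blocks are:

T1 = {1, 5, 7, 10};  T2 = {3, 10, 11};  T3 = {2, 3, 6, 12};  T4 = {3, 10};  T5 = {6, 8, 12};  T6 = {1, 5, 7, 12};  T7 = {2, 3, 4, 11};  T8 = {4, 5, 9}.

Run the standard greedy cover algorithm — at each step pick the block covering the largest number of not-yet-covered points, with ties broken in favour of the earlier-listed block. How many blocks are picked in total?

Greedy: pick T1 (covers 4 new) → pick T3 (covers 4 new) → pick T7 (covers 2 new) → pick T5 (covers 1 new) → pick T8 (covers 1 new). Total picks: 5.
(The true minimum cover uses only 4 blocks, so greedy is not optimal here.)

5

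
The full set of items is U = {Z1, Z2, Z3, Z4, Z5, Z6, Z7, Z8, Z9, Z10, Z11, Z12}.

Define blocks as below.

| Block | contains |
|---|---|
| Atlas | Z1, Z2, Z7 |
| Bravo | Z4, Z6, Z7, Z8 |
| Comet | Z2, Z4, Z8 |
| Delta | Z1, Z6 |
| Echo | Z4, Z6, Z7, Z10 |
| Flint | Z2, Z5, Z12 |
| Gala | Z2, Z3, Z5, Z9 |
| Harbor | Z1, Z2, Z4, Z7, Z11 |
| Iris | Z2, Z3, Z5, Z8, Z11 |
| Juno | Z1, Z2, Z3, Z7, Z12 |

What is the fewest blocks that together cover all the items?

Echo and Gala and Iris and Juno together: Echo ∪ Gala ∪ Iris ∪ Juno = {Z1, Z2, Z3, Z4, Z5, Z6, Z7, Z8, Z9, Z10, Z11, Z12} — every item is covered.
No 3 of the 10 blocks cover everything (all 120 combinations miss at least one item), so 4 is optimal.

4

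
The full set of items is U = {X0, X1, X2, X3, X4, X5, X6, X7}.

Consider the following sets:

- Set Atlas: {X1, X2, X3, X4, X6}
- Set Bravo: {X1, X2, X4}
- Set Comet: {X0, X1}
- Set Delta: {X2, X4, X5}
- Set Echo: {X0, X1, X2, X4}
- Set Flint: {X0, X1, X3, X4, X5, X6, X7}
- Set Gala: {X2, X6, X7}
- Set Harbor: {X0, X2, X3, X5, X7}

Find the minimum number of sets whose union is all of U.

Take {Atlas, Harbor}. Their union is {X0, X1, X2, X3, X4, X5, X6, X7}, which is all 8 items.
No single set has all 8 items (the largest, Flint, has 7), so 2 is optimal.

2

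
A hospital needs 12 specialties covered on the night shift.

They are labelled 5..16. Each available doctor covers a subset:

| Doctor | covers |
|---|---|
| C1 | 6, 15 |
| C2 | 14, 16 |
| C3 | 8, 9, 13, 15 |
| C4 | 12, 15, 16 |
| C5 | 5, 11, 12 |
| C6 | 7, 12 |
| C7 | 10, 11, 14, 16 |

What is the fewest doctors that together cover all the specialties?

Take {C1, C3, C5, C6, C7}. Their union is {5, 6, 7, 8, 9, 10, 11, 12, 13, 14, 15, 16}, which is all 12 specialties.
No 4 of the 7 doctors cover everything (all 35 combinations miss at least one specialty), so 5 is optimal.

5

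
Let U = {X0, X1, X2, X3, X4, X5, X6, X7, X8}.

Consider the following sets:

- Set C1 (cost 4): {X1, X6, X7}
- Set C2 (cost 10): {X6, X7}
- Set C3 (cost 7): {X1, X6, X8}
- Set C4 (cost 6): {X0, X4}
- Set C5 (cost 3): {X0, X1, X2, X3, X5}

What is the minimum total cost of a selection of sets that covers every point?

20

C1, C3, C4, C5 together cover every point (C1 ∪ C3 ∪ C4 ∪ C5 = {X0, X1, X2, X3, X4, X5, X6, X7, X8}); total cost 4 + 7 + 6 + 3 = 20.
No covering selection has total cost below 20.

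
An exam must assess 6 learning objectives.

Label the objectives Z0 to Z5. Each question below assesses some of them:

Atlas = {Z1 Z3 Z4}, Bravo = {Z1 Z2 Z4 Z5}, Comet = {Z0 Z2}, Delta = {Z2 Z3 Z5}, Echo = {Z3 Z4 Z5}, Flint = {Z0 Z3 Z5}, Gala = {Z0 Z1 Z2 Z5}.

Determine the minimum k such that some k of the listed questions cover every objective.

2

Take {Atlas, Gala}. Their union is {Z0, Z1, Z2, Z3, Z4, Z5}, which is all 6 objectives.
No single question has all 6 objectives (the largest, Bravo, has 4), so 2 is optimal.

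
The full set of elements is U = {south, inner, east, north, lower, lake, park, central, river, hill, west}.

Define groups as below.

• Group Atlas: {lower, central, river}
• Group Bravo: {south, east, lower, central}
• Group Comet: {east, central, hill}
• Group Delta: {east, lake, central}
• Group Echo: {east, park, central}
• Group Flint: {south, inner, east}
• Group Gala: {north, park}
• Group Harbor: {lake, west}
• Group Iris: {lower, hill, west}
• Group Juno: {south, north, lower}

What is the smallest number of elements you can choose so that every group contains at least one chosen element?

4

H = {east, north, lower, lake} meets every group (each contains at least one member of H), and |H| = 4.
The groups Atlas, Flint, Gala, Harbor are pairwise disjoint, so any hitting set needs a separate element for each — at least 4. Hence 4 is optimal.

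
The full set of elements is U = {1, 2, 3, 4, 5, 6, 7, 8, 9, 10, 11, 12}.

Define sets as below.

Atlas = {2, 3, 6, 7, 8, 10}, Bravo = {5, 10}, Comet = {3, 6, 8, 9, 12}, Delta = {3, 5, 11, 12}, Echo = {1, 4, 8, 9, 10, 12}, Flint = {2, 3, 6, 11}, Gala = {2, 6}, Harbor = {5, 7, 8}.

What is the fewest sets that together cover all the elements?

3

Take {Echo, Flint, Harbor}. Their union is {1, 2, 3, 4, 5, 6, 7, 8, 9, 10, 11, 12}, which is all 12 elements.
Only Echo contains 1, so Echo is forced; the remaining 6 elements need at least 2 more sets (each remaining set adds at most 4) — so at least 3 sets are needed, and 3 is optimal.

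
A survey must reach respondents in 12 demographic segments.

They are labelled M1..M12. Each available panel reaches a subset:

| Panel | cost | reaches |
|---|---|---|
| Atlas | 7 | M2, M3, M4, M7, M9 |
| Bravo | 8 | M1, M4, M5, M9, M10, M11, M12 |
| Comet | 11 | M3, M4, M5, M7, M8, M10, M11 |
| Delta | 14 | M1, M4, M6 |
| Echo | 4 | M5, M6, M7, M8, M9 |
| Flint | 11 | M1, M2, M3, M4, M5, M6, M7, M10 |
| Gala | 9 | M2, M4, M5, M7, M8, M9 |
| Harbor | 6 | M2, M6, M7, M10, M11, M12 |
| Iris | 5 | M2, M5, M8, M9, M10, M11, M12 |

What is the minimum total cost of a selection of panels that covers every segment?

16

Flint, Iris together cover every segment (Flint ∪ Iris = {M1, M2, M3, M4, M5, M6, M7, M8, M9, M10, M11, M12}); total cost 11 + 5 = 16.
The greedy pick Iris, Echo, Atlas, Bravo costs 24; no covering selection beats 16.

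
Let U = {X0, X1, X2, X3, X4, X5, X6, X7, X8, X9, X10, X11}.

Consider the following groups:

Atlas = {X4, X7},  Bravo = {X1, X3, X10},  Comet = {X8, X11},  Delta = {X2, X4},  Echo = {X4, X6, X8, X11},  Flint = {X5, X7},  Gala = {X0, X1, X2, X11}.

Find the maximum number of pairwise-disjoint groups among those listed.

4

Bravo, Comet, Delta, Flint are pairwise disjoint (Bravo={X1,X3,X10}; Comet={X8,X11}; Delta={X2,X4}; Flint={X5,X7}).
Every remaining group overlaps one of these, and no 5 of the listed groups are pairwise disjoint, so 4 is the maximum.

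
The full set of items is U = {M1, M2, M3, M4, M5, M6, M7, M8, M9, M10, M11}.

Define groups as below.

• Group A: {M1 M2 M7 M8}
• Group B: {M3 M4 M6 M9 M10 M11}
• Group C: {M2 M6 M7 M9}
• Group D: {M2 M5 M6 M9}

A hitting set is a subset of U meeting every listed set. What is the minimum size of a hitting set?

2

The 2 items {M8, M9} hit every group.
The groups A, B are pairwise disjoint, so any hitting set needs a separate item for each — at least 2. Hence 2 is optimal.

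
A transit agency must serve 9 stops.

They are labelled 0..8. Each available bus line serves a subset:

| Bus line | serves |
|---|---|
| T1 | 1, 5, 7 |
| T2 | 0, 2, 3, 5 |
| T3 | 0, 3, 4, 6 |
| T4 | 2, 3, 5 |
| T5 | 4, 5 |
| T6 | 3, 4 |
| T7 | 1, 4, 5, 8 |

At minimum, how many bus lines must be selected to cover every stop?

4

Take {T1, T2, T3, T7}. Their union is {0, 1, 2, 3, 4, 5, 6, 7, 8}, which is all 9 stops.
No 3 of the 7 bus lines cover everything (all 35 combinations miss at least one stop), so 4 is optimal.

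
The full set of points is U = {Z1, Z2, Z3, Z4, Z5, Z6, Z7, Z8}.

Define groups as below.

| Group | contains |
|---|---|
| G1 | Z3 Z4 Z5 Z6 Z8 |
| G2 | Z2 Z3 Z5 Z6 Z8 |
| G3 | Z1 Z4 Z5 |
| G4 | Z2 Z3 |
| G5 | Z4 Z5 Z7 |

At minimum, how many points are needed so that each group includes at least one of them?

Take H = {Z2, Z4}. Each listed group contains at least one of these, so H is a hitting set of size 2.
The groups G4, G5 are pairwise disjoint, so any hitting set needs a separate point for each — at least 2. Hence 2 is optimal.

2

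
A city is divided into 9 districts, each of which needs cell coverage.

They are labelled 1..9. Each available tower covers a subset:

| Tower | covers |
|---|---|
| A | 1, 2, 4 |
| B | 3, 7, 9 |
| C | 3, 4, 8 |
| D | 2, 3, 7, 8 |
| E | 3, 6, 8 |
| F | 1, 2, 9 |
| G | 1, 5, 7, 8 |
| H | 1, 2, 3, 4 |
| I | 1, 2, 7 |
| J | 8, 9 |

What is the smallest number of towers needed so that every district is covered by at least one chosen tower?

Take {B, E, G, H}. Their union is {1, 2, 3, 4, 5, 6, 7, 8, 9}, which is all 9 districts.
No 3 of the 10 towers cover everything (all 120 combinations miss at least one district), so 4 is optimal.

4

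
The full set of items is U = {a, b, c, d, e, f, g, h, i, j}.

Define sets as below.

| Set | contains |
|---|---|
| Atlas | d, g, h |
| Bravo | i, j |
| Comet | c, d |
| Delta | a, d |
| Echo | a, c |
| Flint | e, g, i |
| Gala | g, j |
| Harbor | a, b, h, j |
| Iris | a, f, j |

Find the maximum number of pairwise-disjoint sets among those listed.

3

Comet, Flint, Harbor are pairwise disjoint (Comet={c,d}; Flint={e,g,i}; Harbor={a,b,h,j}).
Every remaining set overlaps one of these, and no 4 of the listed sets are pairwise disjoint, so 3 is the maximum.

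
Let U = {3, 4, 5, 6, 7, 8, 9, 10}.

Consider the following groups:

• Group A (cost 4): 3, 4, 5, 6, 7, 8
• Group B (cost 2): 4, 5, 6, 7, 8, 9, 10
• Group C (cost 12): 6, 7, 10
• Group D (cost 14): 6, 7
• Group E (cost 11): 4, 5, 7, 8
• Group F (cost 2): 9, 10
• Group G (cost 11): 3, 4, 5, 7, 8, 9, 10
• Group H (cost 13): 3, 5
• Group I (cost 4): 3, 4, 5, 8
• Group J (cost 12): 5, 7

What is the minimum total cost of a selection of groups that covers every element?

6

A, F together cover every element (A ∪ F = {3, 4, 5, 6, 7, 8, 9, 10}); total cost 4 + 2 = 6.
No covering selection has total cost below 6.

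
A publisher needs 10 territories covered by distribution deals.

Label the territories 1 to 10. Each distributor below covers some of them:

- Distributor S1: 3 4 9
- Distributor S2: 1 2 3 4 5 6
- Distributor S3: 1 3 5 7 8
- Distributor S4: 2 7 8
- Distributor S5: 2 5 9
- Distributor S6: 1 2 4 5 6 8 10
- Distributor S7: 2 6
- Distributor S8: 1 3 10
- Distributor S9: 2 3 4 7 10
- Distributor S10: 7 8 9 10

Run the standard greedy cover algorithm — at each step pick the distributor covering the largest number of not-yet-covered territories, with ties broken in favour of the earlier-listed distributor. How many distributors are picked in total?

Greedy: pick S6 (covers 7 new) → pick S1 (covers 2 new) → pick S3 (covers 1 new). Total picks: 3.
(The true minimum cover uses only 2 distributors, so greedy is not optimal here.)

3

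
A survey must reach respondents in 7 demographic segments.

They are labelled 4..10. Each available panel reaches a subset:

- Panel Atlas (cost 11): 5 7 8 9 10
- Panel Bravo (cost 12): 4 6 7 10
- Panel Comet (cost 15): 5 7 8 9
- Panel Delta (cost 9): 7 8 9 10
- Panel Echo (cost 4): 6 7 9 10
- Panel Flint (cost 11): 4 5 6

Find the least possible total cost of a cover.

Delta, Flint together cover every segment (Delta ∪ Flint = {4, 5, 6, 7, 8, 9, 10}); total cost 9 + 11 = 20.
The greedy pick Echo, Atlas, Flint costs 26; no covering selection beats 20.

20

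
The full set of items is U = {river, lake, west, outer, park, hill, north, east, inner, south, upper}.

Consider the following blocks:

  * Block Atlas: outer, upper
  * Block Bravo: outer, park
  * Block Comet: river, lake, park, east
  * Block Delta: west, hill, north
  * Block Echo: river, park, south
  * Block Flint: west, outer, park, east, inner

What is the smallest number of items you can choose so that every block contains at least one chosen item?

3

Take H = {river, west, outer}. Each listed block contains at least one of these, so H is a hitting set of size 3.
The blocks Atlas, Comet, Delta are pairwise disjoint, so any hitting set needs a separate item for each — at least 3. Hence 3 is optimal.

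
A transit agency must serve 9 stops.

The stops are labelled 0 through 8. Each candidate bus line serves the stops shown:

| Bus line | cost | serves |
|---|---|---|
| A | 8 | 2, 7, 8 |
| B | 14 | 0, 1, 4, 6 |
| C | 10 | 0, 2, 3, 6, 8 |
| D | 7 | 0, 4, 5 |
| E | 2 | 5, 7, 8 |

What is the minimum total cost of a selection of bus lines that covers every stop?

26

B, C, E together cover every stop (B ∪ C ∪ E = {0, 1, 2, 3, 4, 5, 6, 7, 8}); total cost 14 + 10 + 2 = 26.
No covering selection has total cost below 26.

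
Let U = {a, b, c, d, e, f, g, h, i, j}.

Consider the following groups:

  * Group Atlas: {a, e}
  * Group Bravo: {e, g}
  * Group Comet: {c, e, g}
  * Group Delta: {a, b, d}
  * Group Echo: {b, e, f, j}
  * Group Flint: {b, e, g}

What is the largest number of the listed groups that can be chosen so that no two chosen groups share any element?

Comet, Delta are pairwise disjoint (Comet={c,e,g}; Delta={a,b,d}).
Every remaining group overlaps one of these, and no 3 of the listed groups are pairwise disjoint, so 2 is the maximum.

2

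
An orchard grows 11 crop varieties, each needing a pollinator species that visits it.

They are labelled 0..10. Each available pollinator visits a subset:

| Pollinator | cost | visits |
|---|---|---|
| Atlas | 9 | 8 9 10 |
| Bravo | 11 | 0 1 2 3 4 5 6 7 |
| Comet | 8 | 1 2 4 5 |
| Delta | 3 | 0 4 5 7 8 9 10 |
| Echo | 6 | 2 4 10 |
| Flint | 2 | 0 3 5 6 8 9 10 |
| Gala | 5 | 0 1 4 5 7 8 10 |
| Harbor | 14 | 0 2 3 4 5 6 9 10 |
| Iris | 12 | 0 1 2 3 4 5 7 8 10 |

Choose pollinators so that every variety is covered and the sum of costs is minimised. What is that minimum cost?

Echo, Flint, Gala together cover every variety (Echo ∪ Flint ∪ Gala = {0, 1, 2, 3, 4, 5, 6, 7, 8, 9, 10}); total cost 6 + 2 + 5 = 13.
No covering selection has total cost below 13.

13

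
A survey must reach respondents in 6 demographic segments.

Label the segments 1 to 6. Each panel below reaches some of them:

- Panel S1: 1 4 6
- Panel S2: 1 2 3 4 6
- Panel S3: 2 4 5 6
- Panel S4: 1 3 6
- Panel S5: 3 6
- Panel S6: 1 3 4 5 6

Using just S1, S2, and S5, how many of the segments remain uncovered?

Union of S1, S2, S5 = {1, 2, 3, 4, 6}.
Not covered: 5 — 1 segment.

1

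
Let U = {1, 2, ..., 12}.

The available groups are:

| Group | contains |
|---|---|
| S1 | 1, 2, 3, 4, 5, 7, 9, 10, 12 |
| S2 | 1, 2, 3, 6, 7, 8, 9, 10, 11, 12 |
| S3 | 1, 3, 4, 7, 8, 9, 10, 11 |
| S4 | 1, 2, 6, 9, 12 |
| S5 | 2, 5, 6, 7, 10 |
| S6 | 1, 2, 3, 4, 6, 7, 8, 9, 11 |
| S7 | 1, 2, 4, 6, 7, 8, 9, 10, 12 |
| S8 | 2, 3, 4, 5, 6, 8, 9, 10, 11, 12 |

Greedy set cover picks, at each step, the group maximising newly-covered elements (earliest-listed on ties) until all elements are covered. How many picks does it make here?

2

Greedy: pick S2 (covers 10 new) → pick S1 (covers 2 new). Total picks: 2.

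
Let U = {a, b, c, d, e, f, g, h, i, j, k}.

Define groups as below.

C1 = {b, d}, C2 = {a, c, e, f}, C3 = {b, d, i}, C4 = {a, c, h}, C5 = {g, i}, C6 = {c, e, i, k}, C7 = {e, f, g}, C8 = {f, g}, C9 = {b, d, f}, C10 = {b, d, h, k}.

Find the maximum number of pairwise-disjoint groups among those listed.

C3, C4, C8 are pairwise disjoint (C3={b,d,i}; C4={a,c,h}; C8={f,g}).
Every remaining group overlaps one of these, and no 4 of the listed groups are pairwise disjoint, so 3 is the maximum.

3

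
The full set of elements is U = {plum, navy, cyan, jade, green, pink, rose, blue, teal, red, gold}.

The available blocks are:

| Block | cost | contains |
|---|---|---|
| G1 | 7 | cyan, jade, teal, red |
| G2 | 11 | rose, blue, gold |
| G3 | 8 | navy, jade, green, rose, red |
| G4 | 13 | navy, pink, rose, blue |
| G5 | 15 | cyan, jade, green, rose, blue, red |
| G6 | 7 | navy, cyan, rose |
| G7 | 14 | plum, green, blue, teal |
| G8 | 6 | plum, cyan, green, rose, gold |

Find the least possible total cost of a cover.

G1, G4, G8 together cover every element (G1 ∪ G4 ∪ G8 = {plum, navy, cyan, jade, green, pink, rose, blue, teal, red, gold}); total cost 7 + 13 + 6 = 26.
No covering selection has total cost below 26.

26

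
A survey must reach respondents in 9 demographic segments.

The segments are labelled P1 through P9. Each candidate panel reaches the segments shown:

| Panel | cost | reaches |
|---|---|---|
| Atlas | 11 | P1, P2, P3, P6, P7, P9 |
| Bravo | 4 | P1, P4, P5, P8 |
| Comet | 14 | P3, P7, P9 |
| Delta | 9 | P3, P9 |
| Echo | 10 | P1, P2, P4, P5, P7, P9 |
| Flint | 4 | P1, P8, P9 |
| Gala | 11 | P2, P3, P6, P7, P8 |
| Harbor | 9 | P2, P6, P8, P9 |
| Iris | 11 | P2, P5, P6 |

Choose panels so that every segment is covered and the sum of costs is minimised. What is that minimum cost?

15

Atlas, Bravo together cover every segment (Atlas ∪ Bravo = {P1, P2, P3, P4, P5, P6, P7, P8, P9}); total cost 11 + 4 = 15.
No covering selection has total cost below 15.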